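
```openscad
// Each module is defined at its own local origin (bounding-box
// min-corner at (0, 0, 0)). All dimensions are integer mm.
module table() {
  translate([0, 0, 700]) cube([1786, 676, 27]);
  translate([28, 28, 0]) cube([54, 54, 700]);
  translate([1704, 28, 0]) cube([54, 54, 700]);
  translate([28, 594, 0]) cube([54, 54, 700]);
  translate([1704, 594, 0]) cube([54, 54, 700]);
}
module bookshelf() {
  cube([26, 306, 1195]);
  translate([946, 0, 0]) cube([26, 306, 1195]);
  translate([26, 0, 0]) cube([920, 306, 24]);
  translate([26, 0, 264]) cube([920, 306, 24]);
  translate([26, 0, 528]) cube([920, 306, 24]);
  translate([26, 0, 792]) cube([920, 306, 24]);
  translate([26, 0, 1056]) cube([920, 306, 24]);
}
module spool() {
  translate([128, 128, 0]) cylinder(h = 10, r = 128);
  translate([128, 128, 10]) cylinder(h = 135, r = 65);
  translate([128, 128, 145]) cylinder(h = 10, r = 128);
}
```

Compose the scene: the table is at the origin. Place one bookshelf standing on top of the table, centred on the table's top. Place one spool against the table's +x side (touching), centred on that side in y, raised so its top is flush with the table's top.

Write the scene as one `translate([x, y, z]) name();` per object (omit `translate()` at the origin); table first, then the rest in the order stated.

table();
translate([407, 185, 727]) bookshelf();
translate([1786, 210, 572]) spool();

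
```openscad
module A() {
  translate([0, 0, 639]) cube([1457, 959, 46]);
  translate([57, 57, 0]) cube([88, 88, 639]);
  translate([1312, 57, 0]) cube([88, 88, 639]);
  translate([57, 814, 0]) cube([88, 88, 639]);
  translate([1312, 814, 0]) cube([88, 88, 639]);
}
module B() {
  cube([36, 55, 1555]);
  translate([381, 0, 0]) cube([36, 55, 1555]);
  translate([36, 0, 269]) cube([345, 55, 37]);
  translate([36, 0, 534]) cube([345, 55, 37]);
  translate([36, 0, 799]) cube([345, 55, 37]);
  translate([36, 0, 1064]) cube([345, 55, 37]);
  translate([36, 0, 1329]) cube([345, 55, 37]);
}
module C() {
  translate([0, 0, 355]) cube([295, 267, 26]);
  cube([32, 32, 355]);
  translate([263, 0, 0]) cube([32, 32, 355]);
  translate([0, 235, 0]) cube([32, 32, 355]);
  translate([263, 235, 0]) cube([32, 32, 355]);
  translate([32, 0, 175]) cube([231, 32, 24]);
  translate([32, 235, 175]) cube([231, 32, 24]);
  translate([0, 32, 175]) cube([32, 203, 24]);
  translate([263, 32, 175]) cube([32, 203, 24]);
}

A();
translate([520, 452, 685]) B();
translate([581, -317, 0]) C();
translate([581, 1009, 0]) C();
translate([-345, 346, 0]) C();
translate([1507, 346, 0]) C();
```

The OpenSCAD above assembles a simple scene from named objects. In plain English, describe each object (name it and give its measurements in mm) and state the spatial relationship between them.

A is a table: top 1457 mm (x) × 959 mm (y), 46 mm thick, upper face at z = 685 mm, on four 88×88 mm square legs, each inset 57 mm from the nearest pair of top edges, running from z = 0 to the bottom of the top.

B is a straight ladder. Two 36×55 mm vertical rails, 1555 mm tall, stand 417 mm apart (outside-to-outside) with their front faces coplanar on the −y side. 5 rungs, each 55 mm deep and 37 mm tall, span between the inner faces of the rails, front faces flush with the rails. The lowest rung's underside is at z = 269 mm and rungs are spaced 265 mm apart (underside to underside).

C is a four-legged stool. The seat is a 295×267×26 mm slab whose top surface is at z = 381 mm; four square legs, each 32×32 mm in cross-section, run from the floor (z = 0) to the underside of the seat, each flush with a corner of the seat. Four stretchers, 32 mm wide and 24 mm tall, connect adjacent legs with their undersides at z = 175 mm, each running between the inner faces of the legs it joins and aligned with the legs' outer faces on the other axis.

The ladder is on top of the table, centred. Four stools sit around the table at the −y, +y, −x, +x sides.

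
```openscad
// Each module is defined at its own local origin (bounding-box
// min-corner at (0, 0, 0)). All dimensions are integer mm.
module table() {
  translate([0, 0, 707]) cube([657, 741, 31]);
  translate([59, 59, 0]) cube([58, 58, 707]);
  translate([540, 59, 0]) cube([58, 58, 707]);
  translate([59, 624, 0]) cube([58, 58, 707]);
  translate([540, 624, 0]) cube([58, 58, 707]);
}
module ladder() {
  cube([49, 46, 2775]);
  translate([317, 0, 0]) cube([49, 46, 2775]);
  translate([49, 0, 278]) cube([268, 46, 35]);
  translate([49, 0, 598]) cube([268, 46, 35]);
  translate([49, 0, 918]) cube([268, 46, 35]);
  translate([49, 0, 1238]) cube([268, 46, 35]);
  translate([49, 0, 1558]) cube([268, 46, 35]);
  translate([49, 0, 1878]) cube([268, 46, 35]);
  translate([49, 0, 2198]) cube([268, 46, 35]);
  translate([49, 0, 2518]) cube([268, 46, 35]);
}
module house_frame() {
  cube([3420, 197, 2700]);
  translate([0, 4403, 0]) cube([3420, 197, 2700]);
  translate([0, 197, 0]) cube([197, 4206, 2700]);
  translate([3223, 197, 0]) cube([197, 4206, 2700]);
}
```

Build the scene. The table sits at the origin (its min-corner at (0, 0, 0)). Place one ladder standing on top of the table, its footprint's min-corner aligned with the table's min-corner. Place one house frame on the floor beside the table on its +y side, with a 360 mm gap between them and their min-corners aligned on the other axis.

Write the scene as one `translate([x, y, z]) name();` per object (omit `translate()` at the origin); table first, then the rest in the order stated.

table();
translate([0, 0, 738]) ladder();
translate([0, 1101, 0]) house_frame();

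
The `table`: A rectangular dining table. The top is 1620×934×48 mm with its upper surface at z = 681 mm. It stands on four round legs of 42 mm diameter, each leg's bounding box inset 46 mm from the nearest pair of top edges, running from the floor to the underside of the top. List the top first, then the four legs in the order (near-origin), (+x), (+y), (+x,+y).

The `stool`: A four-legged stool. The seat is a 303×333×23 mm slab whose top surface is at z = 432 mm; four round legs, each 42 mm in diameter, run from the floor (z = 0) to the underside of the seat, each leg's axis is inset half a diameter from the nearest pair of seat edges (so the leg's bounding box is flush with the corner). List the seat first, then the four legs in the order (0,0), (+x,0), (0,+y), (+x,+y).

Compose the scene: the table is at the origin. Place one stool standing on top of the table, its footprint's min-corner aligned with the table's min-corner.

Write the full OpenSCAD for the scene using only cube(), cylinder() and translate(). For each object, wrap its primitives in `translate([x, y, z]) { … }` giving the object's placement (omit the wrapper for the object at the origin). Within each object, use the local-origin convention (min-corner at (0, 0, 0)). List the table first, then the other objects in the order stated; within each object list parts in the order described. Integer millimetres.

translate([0, 0, 633]) cube([1620, 934, 48]);
translate([67, 67, 0]) cylinder(h = 633, r = 21);
translate([1553, 67, 0]) cylinder(h = 633, r = 21);
translate([67, 867, 0]) cylinder(h = 633, r = 21);
translate([1553, 867, 0]) cylinder(h = 633, r = 21);
translate([0, 0, 681]) {
  translate([0, 0, 409]) cube([303, 333, 23]);
  translate([21, 21, 0]) cylinder(h = 409, r = 21);
  translate([282, 21, 0]) cylinder(h = 409, r = 21);
  translate([21, 312, 0]) cylinder(h = 409, r = 21);
  translate([282, 312, 0]) cylinder(h = 409, r = 21);
}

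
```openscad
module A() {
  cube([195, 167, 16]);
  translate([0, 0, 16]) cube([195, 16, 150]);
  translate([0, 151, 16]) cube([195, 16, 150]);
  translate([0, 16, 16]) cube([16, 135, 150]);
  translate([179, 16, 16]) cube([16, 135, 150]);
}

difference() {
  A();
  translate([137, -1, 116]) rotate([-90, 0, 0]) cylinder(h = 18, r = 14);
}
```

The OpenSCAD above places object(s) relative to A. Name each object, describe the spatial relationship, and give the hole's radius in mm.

The subtracted cylinder has r = 14 mm.

A is an open box. The open box has a circular hole through its front wall. The hole's radius is 14 mm.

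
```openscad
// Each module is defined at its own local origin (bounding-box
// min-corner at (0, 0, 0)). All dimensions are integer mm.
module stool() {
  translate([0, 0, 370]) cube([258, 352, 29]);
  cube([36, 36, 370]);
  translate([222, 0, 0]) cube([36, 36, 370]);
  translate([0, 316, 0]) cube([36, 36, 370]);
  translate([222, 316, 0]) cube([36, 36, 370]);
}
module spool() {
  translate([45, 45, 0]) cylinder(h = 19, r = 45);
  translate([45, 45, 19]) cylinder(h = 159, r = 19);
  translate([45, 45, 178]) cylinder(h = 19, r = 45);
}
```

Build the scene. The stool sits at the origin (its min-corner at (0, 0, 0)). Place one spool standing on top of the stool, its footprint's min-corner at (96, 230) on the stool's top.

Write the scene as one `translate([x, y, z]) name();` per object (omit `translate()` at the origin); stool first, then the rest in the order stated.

stool();
translate([96, 230, 399]) spool();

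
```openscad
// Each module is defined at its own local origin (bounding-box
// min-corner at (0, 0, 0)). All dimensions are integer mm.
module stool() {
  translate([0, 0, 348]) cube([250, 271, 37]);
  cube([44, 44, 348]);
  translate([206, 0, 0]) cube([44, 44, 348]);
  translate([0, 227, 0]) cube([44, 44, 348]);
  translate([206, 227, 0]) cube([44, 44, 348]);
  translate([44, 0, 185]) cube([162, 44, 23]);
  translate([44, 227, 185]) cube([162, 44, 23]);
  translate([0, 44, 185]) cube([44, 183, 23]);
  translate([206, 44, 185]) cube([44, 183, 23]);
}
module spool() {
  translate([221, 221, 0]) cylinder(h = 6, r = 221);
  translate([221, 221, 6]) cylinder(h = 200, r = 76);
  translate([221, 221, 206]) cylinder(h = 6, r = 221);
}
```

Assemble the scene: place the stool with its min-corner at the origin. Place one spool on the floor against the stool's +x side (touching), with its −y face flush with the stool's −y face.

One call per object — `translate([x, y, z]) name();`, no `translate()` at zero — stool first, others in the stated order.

stool();
translate([250, 0, 0]) spool();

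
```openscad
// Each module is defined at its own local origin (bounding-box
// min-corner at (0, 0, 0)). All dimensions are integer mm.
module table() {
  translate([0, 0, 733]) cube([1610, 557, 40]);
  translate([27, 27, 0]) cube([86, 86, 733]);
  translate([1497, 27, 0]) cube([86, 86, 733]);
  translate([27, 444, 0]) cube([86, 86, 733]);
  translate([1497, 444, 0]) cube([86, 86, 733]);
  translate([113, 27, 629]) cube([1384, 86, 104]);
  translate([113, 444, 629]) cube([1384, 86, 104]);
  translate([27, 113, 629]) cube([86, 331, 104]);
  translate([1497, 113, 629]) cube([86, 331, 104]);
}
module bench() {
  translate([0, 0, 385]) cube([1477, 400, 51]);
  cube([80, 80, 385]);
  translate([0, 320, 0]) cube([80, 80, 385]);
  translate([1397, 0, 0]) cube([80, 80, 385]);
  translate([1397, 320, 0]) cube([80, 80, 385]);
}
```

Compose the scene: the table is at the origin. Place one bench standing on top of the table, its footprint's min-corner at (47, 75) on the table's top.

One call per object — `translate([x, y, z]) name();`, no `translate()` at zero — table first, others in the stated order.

table();
translate([47, 75, 773]) bench();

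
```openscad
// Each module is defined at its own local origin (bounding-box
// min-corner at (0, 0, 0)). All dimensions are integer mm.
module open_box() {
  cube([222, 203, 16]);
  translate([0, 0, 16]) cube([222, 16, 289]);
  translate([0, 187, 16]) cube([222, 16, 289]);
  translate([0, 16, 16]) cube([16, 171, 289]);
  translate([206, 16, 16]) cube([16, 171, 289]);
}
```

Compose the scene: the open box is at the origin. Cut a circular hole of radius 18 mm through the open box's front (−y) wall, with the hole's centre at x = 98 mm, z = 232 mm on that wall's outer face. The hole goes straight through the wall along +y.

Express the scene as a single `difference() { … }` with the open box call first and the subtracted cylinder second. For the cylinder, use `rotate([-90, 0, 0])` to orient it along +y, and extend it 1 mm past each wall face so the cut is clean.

difference() {
  open_box();
  translate([98, -1, 232]) rotate([-90, 0, 0]) cylinder(h = 18, r = 18);
}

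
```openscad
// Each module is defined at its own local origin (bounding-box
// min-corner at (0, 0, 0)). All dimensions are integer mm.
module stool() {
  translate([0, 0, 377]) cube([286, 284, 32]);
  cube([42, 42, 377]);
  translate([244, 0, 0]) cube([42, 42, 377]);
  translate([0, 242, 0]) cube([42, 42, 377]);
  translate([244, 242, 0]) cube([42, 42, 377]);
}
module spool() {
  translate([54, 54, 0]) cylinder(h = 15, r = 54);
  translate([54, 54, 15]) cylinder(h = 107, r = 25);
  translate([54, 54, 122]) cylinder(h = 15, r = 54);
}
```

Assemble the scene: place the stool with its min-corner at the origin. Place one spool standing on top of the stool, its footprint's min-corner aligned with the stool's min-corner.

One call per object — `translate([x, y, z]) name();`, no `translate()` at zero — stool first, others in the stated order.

stool();
translate([0, 0, 409]) spool();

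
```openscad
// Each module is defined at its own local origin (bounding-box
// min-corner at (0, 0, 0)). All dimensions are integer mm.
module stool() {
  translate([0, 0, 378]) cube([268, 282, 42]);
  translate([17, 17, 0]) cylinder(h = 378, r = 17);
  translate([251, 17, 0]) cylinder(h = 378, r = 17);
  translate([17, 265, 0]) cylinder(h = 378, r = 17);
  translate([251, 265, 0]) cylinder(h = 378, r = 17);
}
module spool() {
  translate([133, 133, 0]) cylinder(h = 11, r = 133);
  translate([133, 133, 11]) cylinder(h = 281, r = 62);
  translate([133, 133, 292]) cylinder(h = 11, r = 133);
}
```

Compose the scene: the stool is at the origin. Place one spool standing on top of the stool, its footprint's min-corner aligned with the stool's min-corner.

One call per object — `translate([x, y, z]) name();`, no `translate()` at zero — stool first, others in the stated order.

stool();
translate([0, 0, 420]) spool();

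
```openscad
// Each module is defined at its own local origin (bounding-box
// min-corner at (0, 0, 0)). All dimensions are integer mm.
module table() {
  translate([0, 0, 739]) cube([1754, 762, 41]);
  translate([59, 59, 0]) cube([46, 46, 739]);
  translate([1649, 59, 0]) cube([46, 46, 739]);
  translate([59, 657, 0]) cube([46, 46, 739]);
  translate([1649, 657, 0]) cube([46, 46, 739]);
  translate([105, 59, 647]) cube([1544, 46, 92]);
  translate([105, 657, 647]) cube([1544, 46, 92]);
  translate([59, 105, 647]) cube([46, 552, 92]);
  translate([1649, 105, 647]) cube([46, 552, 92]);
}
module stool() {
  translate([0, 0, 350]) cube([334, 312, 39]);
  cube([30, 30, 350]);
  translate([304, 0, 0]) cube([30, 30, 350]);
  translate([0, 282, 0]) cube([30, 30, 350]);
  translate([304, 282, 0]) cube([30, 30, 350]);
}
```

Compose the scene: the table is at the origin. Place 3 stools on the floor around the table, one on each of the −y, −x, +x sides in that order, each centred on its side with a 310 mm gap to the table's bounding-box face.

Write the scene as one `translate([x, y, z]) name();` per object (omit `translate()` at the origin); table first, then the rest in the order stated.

table();
translate([710, -622, 0]) stool();
translate([-644, 225, 0]) stool();
translate([2064, 225, 0]) stool();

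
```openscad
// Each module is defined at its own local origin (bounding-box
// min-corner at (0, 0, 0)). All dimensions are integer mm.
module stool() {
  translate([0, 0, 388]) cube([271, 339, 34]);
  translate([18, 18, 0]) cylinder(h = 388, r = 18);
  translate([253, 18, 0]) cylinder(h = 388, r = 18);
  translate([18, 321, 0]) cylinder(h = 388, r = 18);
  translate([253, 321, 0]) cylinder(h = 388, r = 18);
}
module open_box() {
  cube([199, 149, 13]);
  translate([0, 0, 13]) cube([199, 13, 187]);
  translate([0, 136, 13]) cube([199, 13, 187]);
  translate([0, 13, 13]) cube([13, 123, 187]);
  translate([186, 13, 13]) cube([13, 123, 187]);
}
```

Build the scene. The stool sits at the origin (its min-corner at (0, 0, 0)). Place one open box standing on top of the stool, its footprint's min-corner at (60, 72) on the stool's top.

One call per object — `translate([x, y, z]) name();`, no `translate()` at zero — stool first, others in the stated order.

stool();
translate([60, 72, 422]) open_box();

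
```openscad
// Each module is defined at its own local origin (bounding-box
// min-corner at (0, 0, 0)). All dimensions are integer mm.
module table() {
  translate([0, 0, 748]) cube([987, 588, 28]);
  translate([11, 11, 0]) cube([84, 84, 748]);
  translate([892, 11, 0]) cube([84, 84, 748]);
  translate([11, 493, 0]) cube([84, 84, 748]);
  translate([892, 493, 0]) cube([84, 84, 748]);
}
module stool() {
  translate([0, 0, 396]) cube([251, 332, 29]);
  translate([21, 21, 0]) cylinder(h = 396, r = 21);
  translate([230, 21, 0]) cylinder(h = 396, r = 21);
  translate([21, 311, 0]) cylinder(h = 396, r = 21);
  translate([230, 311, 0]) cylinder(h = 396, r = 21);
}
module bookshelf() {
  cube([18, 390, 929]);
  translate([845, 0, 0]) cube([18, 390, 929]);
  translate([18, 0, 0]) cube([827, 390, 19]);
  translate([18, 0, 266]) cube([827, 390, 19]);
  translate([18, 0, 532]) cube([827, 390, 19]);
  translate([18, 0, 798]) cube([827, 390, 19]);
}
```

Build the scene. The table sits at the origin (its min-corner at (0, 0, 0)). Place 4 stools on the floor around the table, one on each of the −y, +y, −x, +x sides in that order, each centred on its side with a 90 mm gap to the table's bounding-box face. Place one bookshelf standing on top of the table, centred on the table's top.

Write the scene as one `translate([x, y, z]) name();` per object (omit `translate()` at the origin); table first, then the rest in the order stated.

table();
translate([368, -422, 0]) stool();
translate([368, 678, 0]) stool();
translate([-341, 128, 0]) stool();
translate([1077, 128, 0]) stool();
translate([62, 99, 776]) bookshelf();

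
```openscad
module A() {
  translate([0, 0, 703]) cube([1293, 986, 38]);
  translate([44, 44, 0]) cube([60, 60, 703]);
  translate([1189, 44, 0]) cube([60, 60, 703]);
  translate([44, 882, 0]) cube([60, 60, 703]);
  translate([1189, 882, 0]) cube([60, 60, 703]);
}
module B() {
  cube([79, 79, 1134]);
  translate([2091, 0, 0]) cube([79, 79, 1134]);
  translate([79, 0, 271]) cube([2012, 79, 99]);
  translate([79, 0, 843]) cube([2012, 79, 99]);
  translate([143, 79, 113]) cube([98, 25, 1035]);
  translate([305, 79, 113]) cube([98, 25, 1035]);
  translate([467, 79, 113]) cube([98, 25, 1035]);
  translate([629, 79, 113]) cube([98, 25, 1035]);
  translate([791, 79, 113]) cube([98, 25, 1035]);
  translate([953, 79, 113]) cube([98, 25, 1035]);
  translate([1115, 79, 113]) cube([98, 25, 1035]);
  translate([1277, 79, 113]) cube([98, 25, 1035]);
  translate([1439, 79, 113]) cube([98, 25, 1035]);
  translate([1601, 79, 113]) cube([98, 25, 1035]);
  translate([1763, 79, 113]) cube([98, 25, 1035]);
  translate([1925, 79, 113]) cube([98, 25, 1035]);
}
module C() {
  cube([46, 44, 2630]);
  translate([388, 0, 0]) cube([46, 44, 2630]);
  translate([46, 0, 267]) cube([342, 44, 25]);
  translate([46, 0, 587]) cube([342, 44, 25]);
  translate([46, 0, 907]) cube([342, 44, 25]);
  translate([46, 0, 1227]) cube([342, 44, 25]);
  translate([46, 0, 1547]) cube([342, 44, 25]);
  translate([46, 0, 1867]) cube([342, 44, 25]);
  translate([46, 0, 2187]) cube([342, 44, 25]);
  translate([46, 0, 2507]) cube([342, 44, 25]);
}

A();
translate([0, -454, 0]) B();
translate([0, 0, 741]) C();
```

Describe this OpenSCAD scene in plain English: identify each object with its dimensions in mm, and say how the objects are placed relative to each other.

A is a table: top 1293 mm (x) × 986 mm (y), 38 mm thick, upper face at z = 741 mm, on four 60×60 mm square legs, each inset 44 mm from the nearest pair of top edges, running from z = 0 to the bottom of the top.

B is a fence section. Two 79×79 mm posts, 1134 mm tall, stand on the floor with a clear span of 2012 mm between their inner faces. Two horizontal rails of 79×99 mm section span the gap between the posts with their undersides at z = 271 mm and z = 843 mm, flush with the posts' −y face. 12 pickets, each 98 mm wide, 25 mm thick and 1035 mm tall, are fixed to the +y face of the rails with their bottoms at z = 113 mm, evenly spaced across the span with equal gaps (rounded down to the nearest mm) at the −x end and between each pair — any rounding remainder accumulates at the +x end.

C is a straight ladder. Two 46×44 mm vertical rails, 2630 mm tall, stand 434 mm apart (outside-to-outside) with their front faces coplanar on the −y side. 8 rungs, each 44 mm deep and 25 mm tall, span between the inner faces of the rails, front faces flush with the rails. The lowest rung's underside is at z = 267 mm and rungs are spaced 320 mm apart (underside to underside).

The fence section is on the floor beside the table on its −y side. The ladder is on top of the table.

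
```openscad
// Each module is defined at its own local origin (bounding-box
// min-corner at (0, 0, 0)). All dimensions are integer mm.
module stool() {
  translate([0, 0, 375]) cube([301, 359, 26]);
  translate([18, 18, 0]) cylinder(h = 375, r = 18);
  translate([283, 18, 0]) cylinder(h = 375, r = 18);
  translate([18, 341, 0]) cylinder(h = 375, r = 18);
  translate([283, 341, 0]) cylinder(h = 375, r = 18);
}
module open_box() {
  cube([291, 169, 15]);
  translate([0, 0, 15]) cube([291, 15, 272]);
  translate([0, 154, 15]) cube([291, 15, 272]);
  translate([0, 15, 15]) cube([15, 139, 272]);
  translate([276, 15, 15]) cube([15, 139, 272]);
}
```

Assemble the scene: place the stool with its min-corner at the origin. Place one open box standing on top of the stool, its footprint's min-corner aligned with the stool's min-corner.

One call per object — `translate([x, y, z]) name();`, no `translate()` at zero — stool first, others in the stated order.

stool();
translate([0, 0, 401]) open_box();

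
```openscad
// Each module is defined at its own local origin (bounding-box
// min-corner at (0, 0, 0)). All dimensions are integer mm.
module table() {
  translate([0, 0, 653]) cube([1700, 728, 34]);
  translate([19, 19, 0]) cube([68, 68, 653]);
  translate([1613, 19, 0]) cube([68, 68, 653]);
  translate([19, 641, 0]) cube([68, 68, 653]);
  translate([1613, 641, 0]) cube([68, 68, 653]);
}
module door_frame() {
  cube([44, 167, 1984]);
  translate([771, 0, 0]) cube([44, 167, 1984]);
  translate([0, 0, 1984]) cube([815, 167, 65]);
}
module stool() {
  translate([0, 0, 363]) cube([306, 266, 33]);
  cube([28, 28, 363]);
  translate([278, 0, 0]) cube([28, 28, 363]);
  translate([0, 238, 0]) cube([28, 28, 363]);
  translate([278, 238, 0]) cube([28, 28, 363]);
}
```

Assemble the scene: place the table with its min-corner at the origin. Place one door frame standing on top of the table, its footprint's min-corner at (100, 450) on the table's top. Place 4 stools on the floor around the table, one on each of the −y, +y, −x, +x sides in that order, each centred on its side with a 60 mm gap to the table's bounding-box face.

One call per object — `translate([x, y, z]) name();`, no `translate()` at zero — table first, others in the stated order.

table();
translate([100, 450, 687]) door_frame();
translate([697, -326, 0]) stool();
translate([697, 788, 0]) stool();
translate([-366, 231, 0]) stool();
translate([1760, 231, 0]) stool();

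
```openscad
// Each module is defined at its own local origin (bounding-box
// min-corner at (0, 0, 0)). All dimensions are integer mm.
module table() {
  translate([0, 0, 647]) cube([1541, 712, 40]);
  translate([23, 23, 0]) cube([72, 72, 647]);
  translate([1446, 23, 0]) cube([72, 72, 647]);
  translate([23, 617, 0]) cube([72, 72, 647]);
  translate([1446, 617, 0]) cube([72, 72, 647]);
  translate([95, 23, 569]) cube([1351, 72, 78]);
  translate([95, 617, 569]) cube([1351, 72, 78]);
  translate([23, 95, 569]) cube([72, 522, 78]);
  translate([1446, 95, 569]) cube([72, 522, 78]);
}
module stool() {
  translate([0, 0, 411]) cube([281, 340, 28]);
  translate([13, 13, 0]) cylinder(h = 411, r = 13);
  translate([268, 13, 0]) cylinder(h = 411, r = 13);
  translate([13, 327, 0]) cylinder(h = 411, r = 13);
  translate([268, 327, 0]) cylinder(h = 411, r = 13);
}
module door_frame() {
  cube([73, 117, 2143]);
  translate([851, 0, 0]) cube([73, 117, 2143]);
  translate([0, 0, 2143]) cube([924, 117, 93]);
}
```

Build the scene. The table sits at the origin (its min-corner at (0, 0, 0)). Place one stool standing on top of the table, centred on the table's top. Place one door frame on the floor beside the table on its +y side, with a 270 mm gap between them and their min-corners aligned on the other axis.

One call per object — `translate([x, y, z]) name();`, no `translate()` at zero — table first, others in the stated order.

table();
translate([630, 186, 687]) stool();
translate([0, 982, 0]) door_frame();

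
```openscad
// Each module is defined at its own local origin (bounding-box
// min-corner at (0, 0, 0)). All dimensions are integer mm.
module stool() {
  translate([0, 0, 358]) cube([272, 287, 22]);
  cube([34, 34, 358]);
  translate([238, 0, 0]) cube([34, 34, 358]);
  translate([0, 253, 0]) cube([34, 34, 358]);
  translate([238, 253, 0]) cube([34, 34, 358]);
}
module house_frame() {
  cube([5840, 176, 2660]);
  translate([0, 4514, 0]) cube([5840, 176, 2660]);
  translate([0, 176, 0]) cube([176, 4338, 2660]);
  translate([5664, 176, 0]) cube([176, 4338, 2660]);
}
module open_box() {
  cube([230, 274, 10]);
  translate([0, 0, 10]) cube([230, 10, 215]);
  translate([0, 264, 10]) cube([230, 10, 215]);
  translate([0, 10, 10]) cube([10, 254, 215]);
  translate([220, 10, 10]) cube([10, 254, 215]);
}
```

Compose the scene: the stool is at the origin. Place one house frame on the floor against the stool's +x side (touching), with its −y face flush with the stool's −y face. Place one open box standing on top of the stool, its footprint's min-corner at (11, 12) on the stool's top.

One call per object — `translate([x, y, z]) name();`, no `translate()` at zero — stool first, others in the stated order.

stool();
translate([272, 0, 0]) house_frame();
translate([11, 12, 380]) open_box();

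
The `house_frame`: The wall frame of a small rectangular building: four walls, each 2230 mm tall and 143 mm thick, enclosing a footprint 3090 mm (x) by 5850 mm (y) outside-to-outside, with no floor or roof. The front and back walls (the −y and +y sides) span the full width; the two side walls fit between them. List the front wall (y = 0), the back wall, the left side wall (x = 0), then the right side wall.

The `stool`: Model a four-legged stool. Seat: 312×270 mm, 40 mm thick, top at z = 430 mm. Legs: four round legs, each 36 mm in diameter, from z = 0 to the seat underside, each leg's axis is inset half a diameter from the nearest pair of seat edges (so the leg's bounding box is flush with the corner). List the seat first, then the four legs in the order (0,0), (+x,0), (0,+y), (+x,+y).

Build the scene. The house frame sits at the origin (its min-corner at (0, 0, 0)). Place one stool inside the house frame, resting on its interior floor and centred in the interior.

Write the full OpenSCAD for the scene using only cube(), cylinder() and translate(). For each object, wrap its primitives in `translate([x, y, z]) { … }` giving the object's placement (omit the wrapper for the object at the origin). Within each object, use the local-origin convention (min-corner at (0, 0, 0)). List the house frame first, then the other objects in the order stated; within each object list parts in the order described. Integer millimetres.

cube([3090, 143, 2230]);
translate([0, 5707, 0]) cube([3090, 143, 2230]);
translate([0, 143, 0]) cube([143, 5564, 2230]);
translate([2947, 143, 0]) cube([143, 5564, 2230]);
translate([1389, 2790, 0]) {
  translate([0, 0, 390]) cube([312, 270, 40]);
  translate([18, 18, 0]) cylinder(h = 390, r = 18);
  translate([294, 18, 0]) cylinder(h = 390, r = 18);
  translate([18, 252, 0]) cylinder(h = 390, r = 18);
  translate([294, 252, 0]) cylinder(h = 390, r = 18);
}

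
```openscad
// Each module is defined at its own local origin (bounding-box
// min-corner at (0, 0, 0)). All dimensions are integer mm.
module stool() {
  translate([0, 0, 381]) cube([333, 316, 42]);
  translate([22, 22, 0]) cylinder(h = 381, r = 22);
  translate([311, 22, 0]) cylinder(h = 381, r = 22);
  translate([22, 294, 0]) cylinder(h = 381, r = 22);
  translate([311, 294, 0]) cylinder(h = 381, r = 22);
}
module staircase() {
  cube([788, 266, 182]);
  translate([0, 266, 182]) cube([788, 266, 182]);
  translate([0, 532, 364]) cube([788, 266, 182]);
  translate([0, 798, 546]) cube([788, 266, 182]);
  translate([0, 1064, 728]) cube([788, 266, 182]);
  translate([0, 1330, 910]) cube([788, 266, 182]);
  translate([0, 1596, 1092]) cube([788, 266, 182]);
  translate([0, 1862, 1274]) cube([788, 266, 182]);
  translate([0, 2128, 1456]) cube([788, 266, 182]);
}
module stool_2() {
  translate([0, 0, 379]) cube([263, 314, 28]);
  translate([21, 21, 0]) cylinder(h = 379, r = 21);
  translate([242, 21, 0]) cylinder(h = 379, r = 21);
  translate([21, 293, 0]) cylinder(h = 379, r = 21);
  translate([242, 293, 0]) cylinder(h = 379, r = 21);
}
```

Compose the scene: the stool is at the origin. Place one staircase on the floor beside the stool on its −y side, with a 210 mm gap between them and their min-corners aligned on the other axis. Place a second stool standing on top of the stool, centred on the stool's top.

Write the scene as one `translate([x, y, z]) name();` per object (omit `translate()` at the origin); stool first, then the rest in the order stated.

stool();
translate([0, -2604, 0]) staircase();
translate([35, 1, 423]) stool_2();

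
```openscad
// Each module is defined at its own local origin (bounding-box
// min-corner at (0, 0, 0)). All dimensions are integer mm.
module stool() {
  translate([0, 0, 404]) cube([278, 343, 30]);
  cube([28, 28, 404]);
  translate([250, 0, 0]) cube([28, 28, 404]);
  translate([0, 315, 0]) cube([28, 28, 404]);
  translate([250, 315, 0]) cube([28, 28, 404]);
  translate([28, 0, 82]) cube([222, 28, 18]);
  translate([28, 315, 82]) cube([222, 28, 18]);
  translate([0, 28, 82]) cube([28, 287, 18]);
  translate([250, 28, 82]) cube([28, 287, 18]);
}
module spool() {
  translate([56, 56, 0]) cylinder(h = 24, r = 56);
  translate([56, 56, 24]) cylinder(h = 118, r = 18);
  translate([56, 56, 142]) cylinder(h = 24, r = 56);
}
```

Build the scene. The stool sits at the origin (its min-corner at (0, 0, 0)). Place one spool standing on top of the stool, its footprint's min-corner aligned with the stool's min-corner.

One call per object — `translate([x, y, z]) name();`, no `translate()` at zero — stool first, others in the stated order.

stool();
translate([0, 0, 434]) spool();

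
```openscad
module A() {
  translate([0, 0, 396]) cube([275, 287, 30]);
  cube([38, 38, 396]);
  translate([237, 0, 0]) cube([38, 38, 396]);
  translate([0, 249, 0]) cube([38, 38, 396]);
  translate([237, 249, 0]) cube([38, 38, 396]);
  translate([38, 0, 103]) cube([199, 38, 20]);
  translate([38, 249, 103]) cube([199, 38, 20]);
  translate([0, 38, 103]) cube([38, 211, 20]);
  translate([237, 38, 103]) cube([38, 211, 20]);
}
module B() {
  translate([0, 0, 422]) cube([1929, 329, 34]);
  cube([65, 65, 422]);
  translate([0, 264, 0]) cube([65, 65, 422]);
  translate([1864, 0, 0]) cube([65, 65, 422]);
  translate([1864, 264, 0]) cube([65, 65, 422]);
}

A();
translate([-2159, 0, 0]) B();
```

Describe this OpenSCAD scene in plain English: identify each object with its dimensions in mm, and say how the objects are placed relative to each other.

A is a four-legged stool. The seat is a 275×287×30 mm slab whose top surface is at z = 426 mm; four square legs, each 38×38 mm in cross-section, run from the floor (z = 0) to the underside of the seat, each flush with a corner of the seat. Four stretchers, 38 mm wide and 20 mm tall, connect adjacent legs with their undersides at z = 103 mm, each running between the inner faces of the legs it joins and aligned with the legs' outer faces on the other axis.

B is a long wooden bench with a 1929 mm (x) × 329 mm (y) seat, 34 mm thick, its top surface 456 mm above the floor. Four 65 mm square legs at the seat corners, flush with the edges, run from z = 0 to the seat underside.

The bench is on the floor beside the stool on its −x side.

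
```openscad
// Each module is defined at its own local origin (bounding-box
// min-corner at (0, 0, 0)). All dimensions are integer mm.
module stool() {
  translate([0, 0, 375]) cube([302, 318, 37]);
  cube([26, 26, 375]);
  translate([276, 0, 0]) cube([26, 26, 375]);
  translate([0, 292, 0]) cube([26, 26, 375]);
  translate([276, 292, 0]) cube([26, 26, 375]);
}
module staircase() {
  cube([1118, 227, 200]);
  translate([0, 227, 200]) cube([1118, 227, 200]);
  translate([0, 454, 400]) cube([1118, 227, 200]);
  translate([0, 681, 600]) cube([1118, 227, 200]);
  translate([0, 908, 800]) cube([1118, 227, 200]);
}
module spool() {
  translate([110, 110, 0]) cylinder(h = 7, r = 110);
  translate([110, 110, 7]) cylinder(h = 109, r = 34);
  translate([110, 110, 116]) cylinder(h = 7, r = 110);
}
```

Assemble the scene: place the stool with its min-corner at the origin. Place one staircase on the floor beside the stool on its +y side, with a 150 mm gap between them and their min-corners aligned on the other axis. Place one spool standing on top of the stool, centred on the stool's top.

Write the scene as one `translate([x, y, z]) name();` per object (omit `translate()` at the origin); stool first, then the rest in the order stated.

stool();
translate([0, 468, 0]) staircase();
translate([41, 49, 412]) spool();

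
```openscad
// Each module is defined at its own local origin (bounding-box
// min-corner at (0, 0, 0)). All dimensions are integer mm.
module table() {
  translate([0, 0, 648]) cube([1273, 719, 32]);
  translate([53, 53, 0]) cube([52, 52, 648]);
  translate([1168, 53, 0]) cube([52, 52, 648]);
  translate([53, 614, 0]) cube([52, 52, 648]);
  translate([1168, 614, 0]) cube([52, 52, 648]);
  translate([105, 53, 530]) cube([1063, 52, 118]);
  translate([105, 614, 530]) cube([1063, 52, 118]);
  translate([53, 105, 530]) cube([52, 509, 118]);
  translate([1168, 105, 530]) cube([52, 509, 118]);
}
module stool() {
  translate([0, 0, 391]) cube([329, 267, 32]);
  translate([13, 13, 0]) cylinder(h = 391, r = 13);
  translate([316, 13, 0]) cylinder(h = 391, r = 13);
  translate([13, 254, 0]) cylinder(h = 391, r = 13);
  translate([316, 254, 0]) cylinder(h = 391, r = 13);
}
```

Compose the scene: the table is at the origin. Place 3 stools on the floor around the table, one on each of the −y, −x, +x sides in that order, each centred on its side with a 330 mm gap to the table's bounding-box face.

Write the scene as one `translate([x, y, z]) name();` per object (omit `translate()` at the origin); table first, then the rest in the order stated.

table();
translate([472, -597, 0]) stool();
translate([-659, 226, 0]) stool();
translate([1603, 226, 0]) stool();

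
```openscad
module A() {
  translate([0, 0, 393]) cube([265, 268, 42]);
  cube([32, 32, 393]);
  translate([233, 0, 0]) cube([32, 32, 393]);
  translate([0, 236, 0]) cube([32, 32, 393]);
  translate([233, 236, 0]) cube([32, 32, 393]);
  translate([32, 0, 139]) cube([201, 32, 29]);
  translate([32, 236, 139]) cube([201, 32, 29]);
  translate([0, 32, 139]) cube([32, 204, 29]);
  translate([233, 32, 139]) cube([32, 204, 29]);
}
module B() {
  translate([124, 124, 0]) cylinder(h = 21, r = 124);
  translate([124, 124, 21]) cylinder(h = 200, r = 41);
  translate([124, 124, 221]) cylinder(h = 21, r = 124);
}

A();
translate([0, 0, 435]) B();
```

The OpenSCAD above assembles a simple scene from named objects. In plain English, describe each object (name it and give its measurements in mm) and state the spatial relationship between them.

A is a simple wooden stool: a rectangular seat 265 mm (x) by 268 mm (y), 42 mm thick, top face at z = 435 mm, on four square legs, each 32×32 mm in cross-section. The legs rest on z = 0, each flush with a corner of the seat. Four stretchers, 32 mm wide and 29 mm tall, connect adjacent legs with their undersides at z = 139 mm, each running between the inner faces of the legs it joins and aligned with the legs' outer faces on the other axis.

B is a spool: two coaxial disc flanges of radius 124 mm and thickness 21 mm, joined by a core cylinder of radius 41 mm and height 200 mm. The lower flange rests on z = 0 and the three cylinders share a vertical axis.

The spool is on top of the stool.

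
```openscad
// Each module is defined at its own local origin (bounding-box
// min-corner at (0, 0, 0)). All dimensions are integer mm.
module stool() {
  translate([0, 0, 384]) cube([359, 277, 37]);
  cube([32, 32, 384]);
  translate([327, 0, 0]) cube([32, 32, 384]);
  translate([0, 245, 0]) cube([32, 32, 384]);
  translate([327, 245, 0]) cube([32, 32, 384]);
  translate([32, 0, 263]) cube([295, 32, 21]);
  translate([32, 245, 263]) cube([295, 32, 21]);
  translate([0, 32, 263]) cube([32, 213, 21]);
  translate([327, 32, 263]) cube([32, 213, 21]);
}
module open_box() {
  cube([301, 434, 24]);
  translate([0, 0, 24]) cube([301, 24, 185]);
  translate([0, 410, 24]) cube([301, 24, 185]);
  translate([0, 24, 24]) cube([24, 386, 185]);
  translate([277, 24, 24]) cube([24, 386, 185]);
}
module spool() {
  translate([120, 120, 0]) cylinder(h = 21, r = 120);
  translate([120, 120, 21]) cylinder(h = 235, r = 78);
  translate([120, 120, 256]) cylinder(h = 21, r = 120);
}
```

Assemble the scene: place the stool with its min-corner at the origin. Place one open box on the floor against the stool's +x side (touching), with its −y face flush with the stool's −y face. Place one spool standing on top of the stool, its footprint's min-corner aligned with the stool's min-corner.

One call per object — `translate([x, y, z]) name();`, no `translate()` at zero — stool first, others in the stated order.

stool();
translate([359, 0, 0]) open_box();
translate([0, 0, 421]) spool();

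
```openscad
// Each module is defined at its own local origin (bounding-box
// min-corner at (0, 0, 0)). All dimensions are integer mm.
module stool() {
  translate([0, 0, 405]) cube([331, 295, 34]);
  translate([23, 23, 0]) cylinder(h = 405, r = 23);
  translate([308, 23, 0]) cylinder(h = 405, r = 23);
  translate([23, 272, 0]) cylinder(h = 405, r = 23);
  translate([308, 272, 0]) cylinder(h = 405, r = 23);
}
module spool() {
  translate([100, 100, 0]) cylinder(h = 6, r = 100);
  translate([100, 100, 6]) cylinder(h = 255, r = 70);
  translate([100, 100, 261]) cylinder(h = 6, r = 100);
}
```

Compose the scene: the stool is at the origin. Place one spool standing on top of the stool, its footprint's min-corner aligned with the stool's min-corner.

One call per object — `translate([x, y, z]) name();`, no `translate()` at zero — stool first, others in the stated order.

stool();
translate([0, 0, 439]) spool();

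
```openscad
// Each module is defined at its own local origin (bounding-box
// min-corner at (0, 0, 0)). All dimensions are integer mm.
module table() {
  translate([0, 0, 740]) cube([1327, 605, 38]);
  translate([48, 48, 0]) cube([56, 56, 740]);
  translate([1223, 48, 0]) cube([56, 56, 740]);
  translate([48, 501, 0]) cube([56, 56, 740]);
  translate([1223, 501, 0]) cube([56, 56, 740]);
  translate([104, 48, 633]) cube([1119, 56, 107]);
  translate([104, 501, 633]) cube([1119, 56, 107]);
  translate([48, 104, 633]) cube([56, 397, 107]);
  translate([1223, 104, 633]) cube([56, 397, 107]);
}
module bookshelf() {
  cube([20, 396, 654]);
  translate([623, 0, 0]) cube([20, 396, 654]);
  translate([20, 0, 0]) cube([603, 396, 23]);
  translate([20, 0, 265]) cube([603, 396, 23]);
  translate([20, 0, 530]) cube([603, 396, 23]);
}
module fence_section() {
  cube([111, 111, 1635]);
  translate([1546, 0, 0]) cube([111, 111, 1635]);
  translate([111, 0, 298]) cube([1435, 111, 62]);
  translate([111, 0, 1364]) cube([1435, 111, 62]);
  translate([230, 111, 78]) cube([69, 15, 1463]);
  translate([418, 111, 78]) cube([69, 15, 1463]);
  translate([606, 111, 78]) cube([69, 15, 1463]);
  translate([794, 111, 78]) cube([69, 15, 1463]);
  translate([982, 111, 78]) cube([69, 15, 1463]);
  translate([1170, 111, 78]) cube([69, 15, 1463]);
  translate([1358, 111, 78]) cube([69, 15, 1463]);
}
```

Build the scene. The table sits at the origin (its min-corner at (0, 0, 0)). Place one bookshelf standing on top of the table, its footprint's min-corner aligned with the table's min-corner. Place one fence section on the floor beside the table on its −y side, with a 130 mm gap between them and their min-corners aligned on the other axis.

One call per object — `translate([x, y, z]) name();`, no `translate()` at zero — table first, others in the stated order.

table();
translate([0, 0, 778]) bookshelf();
translate([0, -256, 0]) fence_section();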